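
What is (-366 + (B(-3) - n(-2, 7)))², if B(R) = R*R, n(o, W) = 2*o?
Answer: 124609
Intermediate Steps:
B(R) = R²
(-366 + (B(-3) - n(-2, 7)))² = (-366 + ((-3)² - 2*(-2)))² = (-366 + (9 - 1*(-4)))² = (-366 + (9 + 4))² = (-366 + 13)² = (-353)² = 124609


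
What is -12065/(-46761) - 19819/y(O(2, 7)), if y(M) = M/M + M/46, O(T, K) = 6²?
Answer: -21314899292/1917201 ≈ -11118.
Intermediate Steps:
O(T, K) = 36
y(M) = 1 + M/46 (y(M) = 1 + M*(1/46) = 1 + M/46)
-12065/(-46761) - 19819/y(O(2, 7)) = -12065/(-46761) - 19819/(1 + (1/46)*36) = -12065*(-1/46761) - 19819/(1 + 18/23) = 12065/46761 - 19819/41/23 = 12065/46761 - 19819*23/41 = 12065/46761 - 455837/41 = -21314899292/1917201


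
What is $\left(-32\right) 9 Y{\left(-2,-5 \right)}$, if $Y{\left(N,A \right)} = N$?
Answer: $576$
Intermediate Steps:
$\left(-32\right) 9 Y{\left(-2,-5 \right)} = \left(-32\right) 9 \left(-2\right) = \left(-288\right) \left(-2\right) = 576$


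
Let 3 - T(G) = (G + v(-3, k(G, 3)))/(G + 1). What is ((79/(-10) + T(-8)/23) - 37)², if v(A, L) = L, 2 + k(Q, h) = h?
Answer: 106234249/52900 ≈ 2008.2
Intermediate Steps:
k(Q, h) = -2 + h
T(G) = 2 (T(G) = 3 - (G + (-2 + 3))/(G + 1) = 3 - (G + 1)/(1 + G) = 3 - (1 + G)/(1 + G) = 3 - 1*1 = 3 - 1 = 2)
((79/(-10) + T(-8)/23) - 37)² = ((79/(-10) + 2/23) - 37)² = ((79*(-⅒) + 2*(1/23)) - 37)² = ((-79/10 + 2/23) - 37)² = (-1797/230 - 37)² = (-10307/230)² = 106234249/52900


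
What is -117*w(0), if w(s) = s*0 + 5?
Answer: -585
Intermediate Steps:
w(s) = 5 (w(s) = 0 + 5 = 5)
-117*w(0) = -117*5 = -585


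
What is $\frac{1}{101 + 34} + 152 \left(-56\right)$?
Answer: $- \frac{1149119}{135} \approx -8512.0$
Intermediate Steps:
$\frac{1}{101 + 34} + 152 \left(-56\right) = \frac{1}{135} - 8512 = - \frac{1149119}{135}$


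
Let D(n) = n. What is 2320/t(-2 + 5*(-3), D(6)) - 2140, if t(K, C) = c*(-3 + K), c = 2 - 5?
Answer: -6304/3 ≈ -2101.3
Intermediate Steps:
c = -3
t(K, C) = 9 - 3*K (t(K, C) = -3*(-3 + K) = 9 - 3*K)
2320/t(-2 + 5*(-3), D(6)) - 2140 = 2320/(9 - 3*(-2 + 5*(-3))) - 2140 = 2320/(9 - 3*(-2 - 15)) - 2140 = 2320/(9 - 3*(-17)) - 2140 = 2320/(9 + 51) - 2140 = 2320/60 - 2140 = 2320*(1/60) - 2140 = 116/3 - 2140 = -6304/3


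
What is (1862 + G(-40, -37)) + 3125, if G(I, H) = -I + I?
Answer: 4987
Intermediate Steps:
G(I, H) = 0
(1862 + G(-40, -37)) + 3125 = (1862 + 0) + 3125 = 1862 + 3125 = 4987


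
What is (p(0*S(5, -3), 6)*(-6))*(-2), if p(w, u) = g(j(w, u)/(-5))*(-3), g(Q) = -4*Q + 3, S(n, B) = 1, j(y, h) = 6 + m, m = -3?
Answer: -972/5 ≈ -194.40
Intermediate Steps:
j(y, h) = 3 (j(y, h) = 6 - 3 = 3)
g(Q) = 3 - 4*Q
p(w, u) = -81/5 (p(w, u) = (3 - 12/(-5))*(-3) = (3 - 12*(-1)/5)*(-3) = (3 - 4*(-⅗))*(-3) = (3 + 12/5)*(-3) = (27/5)*(-3) = -81/5)
(p(0*S(5, -3), 6)*(-6))*(-2) = -81/5*(-6)*(-2) = (486/5)*(-2) = -972/5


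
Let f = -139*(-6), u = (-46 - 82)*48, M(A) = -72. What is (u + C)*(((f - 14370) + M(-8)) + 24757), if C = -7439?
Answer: -151436867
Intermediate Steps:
u = -6144 (u = -128*48 = -6144)
f = 834
(u + C)*(((f - 14370) + M(-8)) + 24757) = (-6144 - 7439)*(((834 - 14370) - 72) + 24757) = -13583*((-13536 - 72) + 24757) = -13583*(-13608 + 24757) = -13583*11149 = -151436867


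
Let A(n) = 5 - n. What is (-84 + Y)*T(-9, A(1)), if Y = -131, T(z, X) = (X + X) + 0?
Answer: -1720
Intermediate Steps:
T(z, X) = 2*X (T(z, X) = 2*X + 0 = 2*X)
(-84 + Y)*T(-9, A(1)) = (-84 - 131)*(2*(5 - 1*1)) = -430*(5 - 1) = -430*4 = -215*8 = -1720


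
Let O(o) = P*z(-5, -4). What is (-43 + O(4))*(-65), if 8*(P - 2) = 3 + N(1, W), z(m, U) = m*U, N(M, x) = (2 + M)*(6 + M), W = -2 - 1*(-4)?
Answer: -3705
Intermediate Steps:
W = 2 (W = -2 + 4 = 2)
z(m, U) = U*m
P = 5 (P = 2 + (3 + (12 + 1² + 8*1))/8 = 2 + (3 + (12 + 1 + 8))/8 = 2 + (3 + 21)/8 = 2 + (⅛)*24 = 2 + 3 = 5)
O(o) = 100 (O(o) = 5*(-4*(-5)) = 5*20 = 100)
(-43 + O(4))*(-65) = (-43 + 100)*(-65) = 57*(-65) = -3705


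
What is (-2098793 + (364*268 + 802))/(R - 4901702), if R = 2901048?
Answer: 2000439/2000654 ≈ 0.99989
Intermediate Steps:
(-2098793 + (364*268 + 802))/(R - 4901702) = (-2098793 + (364*268 + 802))/(2901048 - 4901702) = (-2098793 + (97552 + 802))/(-2000654) = (-2098793 + 98354)*(-1/2000654) = -2000439*(-1/2000654) = 2000439/2000654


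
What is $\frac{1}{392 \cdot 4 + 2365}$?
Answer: $\frac{1}{3933} \approx 0.00025426$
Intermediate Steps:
$\frac{1}{392 \cdot 4 + 2365} = \frac{1}{1568 + 2365} = \frac{1}{3933}$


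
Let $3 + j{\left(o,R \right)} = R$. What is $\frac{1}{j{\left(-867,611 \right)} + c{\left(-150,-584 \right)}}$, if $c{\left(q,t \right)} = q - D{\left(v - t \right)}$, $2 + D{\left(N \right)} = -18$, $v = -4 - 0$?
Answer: $\frac{1}{478} \approx 0.002092$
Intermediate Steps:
$j{\left(o,R \right)} = -3 + R$
$v = -4$ ($v = -4 + 0 = -4$)
$D{\left(N \right)} = -20$ ($D{\left(N \right)} = -2 - 18 = -20$)
$c{\left(q,t \right)} = 20 + q$ ($c{\left(q,t \right)} = q - -20 = q + 20 = 20 + q$)
$\frac{1}{j{\left(-867,611 \right)} + c{\left(-150,-584 \right)}} = \frac{1}{\left(-3 + 611\right) + \left(20 - 150\right)} = \frac{1}{608 - 130} = \frac{1}{478}$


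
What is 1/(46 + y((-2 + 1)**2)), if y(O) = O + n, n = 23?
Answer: 1/70 ≈ 0.014286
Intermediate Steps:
y(O) = 23 + O (y(O) = O + 23 = 23 + O)
1/(46 + y((-2 + 1)**2)) = 1/(46 + (23 + (-2 + 1)**2)) = 1/(46 + (23 + (-1)**2)) = 1/(46 + (23 + 1)) = 1/(46 + 24) = 1/70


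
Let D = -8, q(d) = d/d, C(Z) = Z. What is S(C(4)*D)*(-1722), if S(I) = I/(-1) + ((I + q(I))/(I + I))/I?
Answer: -56399805/1024 ≈ -55078.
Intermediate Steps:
q(d) = 1
S(I) = -I + (1 + I)/(2*I²) (S(I) = I/(-1) + ((I + 1)/(I + I))/I = I*(-1) + ((1 + I)/((2*I)))/I = -I + ((1 + I)*(1/(2*I)))/I = -I + ((1 + I)/(2*I))/I = -I + (1 + I)/(2*I²))
S(C(4)*D)*(-1722) = ((1 + 4*(-8) - 2*(4*(-8))³)/(2*(4*(-8))²))*(-1722) = ((½)*(1 - 32 - 2*(-32)³)/(-32)²)*(-1722) = ((½)*(1/1024)*(1 - 32 - 2*(-32768)))*(-1722) = ((½)*(1/1024)*(1 - 32 + 65536))*(-1722) = ((½)*(1/1024)*65505)*(-1722) = (65505/2048)*(-1722) = -56399805/1024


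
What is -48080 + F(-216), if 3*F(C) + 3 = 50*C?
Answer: -51681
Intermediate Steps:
F(C) = -1 + 50*C/3 (F(C) = -1 + (50*C)/3 = -1 + 50*C/3)
-48080 + F(-216) = -48080 + (-1 + (50/3)*(-216)) = -48080 + (-1 - 3600) = -48080 - 3601 = -51681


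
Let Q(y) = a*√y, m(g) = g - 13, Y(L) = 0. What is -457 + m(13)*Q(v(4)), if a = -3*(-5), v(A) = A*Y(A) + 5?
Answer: -457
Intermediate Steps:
v(A) = 5 (v(A) = A*0 + 5 = 0 + 5 = 5)
m(g) = -13 + g
a = 15
Q(y) = 15*√y
-457 + m(13)*Q(v(4)) = -457 + (-13 + 13)*(15*√5) = -457 + 0*(15*√5) = -457 + 0 = -457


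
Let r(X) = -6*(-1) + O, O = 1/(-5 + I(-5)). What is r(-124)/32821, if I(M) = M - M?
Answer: 29/164105 ≈ 0.00017672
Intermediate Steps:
I(M) = 0
O = -⅕ (O = 1/(-5 + 0) = 1/(-5) = -⅕ ≈ -0.20000)
r(X) = 29/5 (r(X) = -6*(-1) - ⅕ = 6 - ⅕ = 29/5)
r(-124)/32821 = (29/5)/32821 = (29/5)*(1/32821) = 29/164105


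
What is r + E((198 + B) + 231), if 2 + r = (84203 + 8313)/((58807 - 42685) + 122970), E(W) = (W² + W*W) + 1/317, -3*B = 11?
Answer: 11964923163896/33069123 ≈ 3.6182e+5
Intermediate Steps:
B = -11/3 (B = -⅓*11 = -11/3 ≈ -3.6667)
E(W) = 1/317 + 2*W² (E(W) = (W² + W²) + 1/317 = 2*W² + 1/317 = 1/317 + 2*W²)
r = -46417/34773 (r = -2 + (84203 + 8313)/((58807 - 42685) + 122970) = -2 + 92516/(16122 + 122970) = -2 + 92516/139092 = -2 + 92516*(1/139092) = -2 + 23129/34773 = -46417/34773 ≈ -1.3349)
r + E((198 + B) + 231) = -46417/34773 + (1/317 + 2*((198 - 11/3) + 231)²) = -46417/34773 + (1/317 + 2*(583/3 + 231)²) = -46417/34773 + (1/317 + 2*(1276/3)²) = -46417/34773 + (1/317 + 2*(1628176/9)) = -46417/34773 + (1/317 + 3256352/9) = -46417/34773 + 1032263593/2853 = 11964923163896/33069123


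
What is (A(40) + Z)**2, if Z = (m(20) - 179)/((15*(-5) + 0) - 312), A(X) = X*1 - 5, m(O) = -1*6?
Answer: 188512900/149769 ≈ 1258.7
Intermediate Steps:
m(O) = -6
A(X) = -5 + X (A(X) = X - 5 = -5 + X)
Z = 185/387 (Z = (-6 - 179)/((15*(-5) + 0) - 312) = -185/((-75 + 0) - 312) = -185/(-75 - 312) = -185/(-387) = -185*(-1/387) = 185/387 ≈ 0.47804)
(A(40) + Z)**2 = ((-5 + 40) + 185/387)**2 = (35 + 185/387)**2 = (13730/387)**2 = 188512900/149769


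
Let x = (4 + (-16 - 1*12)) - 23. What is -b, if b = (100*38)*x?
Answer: 178600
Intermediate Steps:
x = -47 (x = (4 + (-16 - 12)) - 23 = (4 - 28) - 23 = -24 - 23 = -47)
b = -178600 (b = (100*38)*(-47) = 3800*(-47) = -178600)
-b = -1*(-178600) = 178600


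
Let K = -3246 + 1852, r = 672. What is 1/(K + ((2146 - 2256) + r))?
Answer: -1/832 ≈ -0.0012019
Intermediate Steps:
K = -1394
1/(K + ((2146 - 2256) + r)) = 1/(-1394 + ((2146 - 2256) + 672)) = 1/(-1394 + (-110 + 672)) = 1/(-1394 + 562) = 1/(-832) = -1/832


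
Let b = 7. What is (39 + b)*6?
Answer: 276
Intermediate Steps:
(39 + b)*6 = (39 + 7)*6 = 46*6 = 276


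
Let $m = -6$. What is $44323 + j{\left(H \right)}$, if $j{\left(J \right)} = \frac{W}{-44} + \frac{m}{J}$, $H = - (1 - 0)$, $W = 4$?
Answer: $\frac{487618}{11} \approx 44329.0$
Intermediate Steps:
$H = -1$ ($H = - (1 + 0) = \left(-1\right) 1 = -1$)
$j{\left(J \right)} = - \frac{1}{11} - \frac{6}{J}$ ($j{\left(J \right)} = \frac{4}{-44} - \frac{6}{J} = 4 \left(- \frac{1}{44}\right) - \frac{6}{J} = - \frac{1}{11} - \frac{6}{J}$)
$44323 + j{\left(H \right)} = 44323 + \frac{-66 - -1}{11 \left(-1\right)} = 44323 + \frac{1}{11} \left(-1\right) \left(-66 + 1\right) = 44323 + \frac{1}{11} \left(-1\right) \left(-65\right) = 44323 + \frac{65}{11} = \frac{487618}{11}$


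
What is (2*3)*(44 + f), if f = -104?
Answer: -360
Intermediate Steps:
(2*3)*(44 + f) = (2*3)*(44 - 104) = 6*(-60) = -360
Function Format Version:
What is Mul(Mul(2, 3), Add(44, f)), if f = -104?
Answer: -360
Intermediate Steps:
Mul(Mul(2, 3), Add(44, f)) = Mul(Mul(2, 3), Add(44, -104)) = Mul(6, -60) = -360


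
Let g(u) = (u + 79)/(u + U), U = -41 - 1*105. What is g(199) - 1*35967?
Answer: -1905973/53 ≈ -35962.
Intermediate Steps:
U = -146 (U = -41 - 105 = -146)
g(u) = (79 + u)/(-146 + u) (g(u) = (u + 79)/(u - 146) = (79 + u)/(-146 + u))
g(199) - 1*35967 = (79 + 199)/(-146 + 199) - 1*35967 = 278/53 - 35967 = -1905973/53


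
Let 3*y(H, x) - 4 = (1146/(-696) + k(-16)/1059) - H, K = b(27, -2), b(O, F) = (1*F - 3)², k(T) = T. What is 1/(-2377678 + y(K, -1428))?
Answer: -368532/876253212545 ≈ -4.2058e-7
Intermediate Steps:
b(O, F) = (-3 + F)² (b(O, F) = (F - 3)² = (-3 + F)²)
K = 25 (K = (-3 - 2)² = (-5)² = 25)
y(H, x) = 287251/368532 - H/3 (y(H, x) = 4/3 + ((1146/(-696) - 16/1059) - H)/3 = 4/3 + ((1146*(-1/696) - 16*1/1059) - H)/3 = 4/3 + ((-191/116 - 16/1059) - H)/3 = 4/3 + (-204125/122844 - H)/3 = 4/3 + (-204125/368532 - H/3) = 287251/368532 - H/3)
1/(-2377678 + y(K, -1428)) = 1/(-2377678 + (287251/368532 - ⅓*25)) = 1/(-2377678 + (287251/368532 - 25/3)) = 1/(-2377678 - 2783849/368532) = 1/(-876253212545/368532) = -368532/876253212545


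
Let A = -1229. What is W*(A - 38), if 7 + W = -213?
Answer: 278740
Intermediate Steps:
W = -220 (W = -7 - 213 = -220)
W*(A - 38) = -220*(-1229 - 38) = -220*(-1267) = 278740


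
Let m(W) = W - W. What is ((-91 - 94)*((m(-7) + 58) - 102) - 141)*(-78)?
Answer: -623922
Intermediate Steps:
m(W) = 0
((-91 - 94)*((m(-7) + 58) - 102) - 141)*(-78) = ((-91 - 94)*((0 + 58) - 102) - 141)*(-78) = (-185*(58 - 102) - 141)*(-78) = (-185*(-44) - 141)*(-78) = (8140 - 141)*(-78) = 7999*(-78) = -623922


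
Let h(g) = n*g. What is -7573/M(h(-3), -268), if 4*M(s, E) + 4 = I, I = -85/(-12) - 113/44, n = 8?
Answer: -999636/17 ≈ -58802.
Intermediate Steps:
h(g) = 8*g
I = 149/33 (I = -85*(-1/12) - 113*1/44 = 85/12 - 113/44 = 149/33 ≈ 4.5152)
M(s, E) = 17/132 (M(s, E) = -1 + (1/4)*(149/33) = -1 + 149/132 = 17/132)
-7573/M(h(-3), -268) = -7573/17/132 = -7573*132/17 = -999636/17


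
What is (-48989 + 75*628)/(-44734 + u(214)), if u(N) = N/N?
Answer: 1889/44733 ≈ 0.042228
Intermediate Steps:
u(N) = 1
(-48989 + 75*628)/(-44734 + u(214)) = (-48989 + 75*628)/(-44734 + 1) = (-48989 + 47100)/(-44733) = -1889*(-1/44733) = 1889/44733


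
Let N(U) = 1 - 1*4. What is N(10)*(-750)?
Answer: 2250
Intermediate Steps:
N(U) = -3 (N(U) = 1 - 4 = -3)
N(10)*(-750) = -3*(-750) = 2250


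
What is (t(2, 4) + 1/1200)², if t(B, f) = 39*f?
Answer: 35044214401/1440000 ≈ 24336.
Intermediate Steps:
(t(2, 4) + 1/1200)² = (39*4 + 1/1200)² = (156 + 1/1200)² = (187201/1200)² = 35044214401/1440000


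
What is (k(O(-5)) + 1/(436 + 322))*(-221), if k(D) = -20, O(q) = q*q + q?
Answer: 3350139/758 ≈ 4419.7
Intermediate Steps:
O(q) = q + q**2 (O(q) = q**2 + q = q + q**2)
(k(O(-5)) + 1/(436 + 322))*(-221) = (-20 + 1/(436 + 322))*(-221) = (-20 + 1/758)*(-221) = -15159/758*(-221) = 3350139/758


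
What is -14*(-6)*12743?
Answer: 1070412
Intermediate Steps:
-14*(-6)*12743 = 84*12743 = 1070412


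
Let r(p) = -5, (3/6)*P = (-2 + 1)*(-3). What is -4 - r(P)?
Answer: 1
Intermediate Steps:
P = 6 (P = 2*((-2 + 1)*(-3)) = 2*(-1*(-3)) = 2*3 = 6)
-4 - r(P) = -4 - 1*(-5) = -4 + 5 = 1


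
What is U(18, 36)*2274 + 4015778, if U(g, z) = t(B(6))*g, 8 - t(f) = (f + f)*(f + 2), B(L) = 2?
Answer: 3688322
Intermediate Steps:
t(f) = 8 - 2*f*(2 + f) (t(f) = 8 - (f + f)*(f + 2) = 8 - 2*f*(2 + f))
U(g, z) = -8*g (U(g, z) = (8 - 4*2 - 2*2²)*g = (8 - 8 - 2*4)*g = (8 - 8 - 8)*g = -8*g)
U(18, 36)*2274 + 4015778 = -8*18*2274 + 4015778 = -144*2274 + 4015778 = -327456 + 4015778 = 3688322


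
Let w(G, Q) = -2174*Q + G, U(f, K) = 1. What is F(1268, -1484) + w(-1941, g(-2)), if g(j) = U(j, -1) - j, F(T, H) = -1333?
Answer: -9796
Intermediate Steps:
g(j) = 1 - j
w(G, Q) = G - 2174*Q
F(1268, -1484) + w(-1941, g(-2)) = -1333 + (-1941 - 2174*(1 - 1*(-2))) = -1333 + (-1941 - 2174*(1 + 2)) = -1333 + (-1941 - 2174*3) = -1333 + (-1941 - 6522) = -1333 - 8463 = -9796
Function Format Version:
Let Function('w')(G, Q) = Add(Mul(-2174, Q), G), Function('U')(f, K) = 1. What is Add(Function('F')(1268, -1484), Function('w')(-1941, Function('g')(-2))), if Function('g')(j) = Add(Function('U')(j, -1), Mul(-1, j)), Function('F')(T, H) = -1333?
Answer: -9796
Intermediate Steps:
Function('g')(j) = Add(1, Mul(-1, j))
Function('w')(G, Q) = Add(G, Mul(-2174, Q))
Add(Function('F')(1268, -1484), Function('w')(-1941, Function('g')(-2))) = Add(-1333, Add(-1941, Mul(-2174, Add(1, Mul(-1, -2))))) = Add(-1333, Add(-1941, Mul(-2174, Add(1, 2)))) = Add(-1333, Add(-1941, Mul(-2174, 3))) = Add(-1333, Add(-1941, -6522)) = Add(-1333, -8463) = -9796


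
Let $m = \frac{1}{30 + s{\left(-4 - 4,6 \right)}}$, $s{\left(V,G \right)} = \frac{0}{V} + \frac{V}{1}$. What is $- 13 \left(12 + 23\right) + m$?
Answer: $- \frac{10009}{22} \approx -454.95$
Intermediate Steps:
$s{\left(V,G \right)} = V$ ($s{\left(V,G \right)} = 0 + V 1 = 0 + V = V$)
$m = \frac{1}{22}$ ($m = \frac{1}{30 - 8} = \frac{1}{22} \approx 0.045455$)
$- 13 \left(12 + 23\right) + m = - 13 \left(12 + 23\right) + \frac{1}{22} = \left(-13\right) 35 + \frac{1}{22} = -455 + \frac{1}{22} = - \frac{10009}{22}$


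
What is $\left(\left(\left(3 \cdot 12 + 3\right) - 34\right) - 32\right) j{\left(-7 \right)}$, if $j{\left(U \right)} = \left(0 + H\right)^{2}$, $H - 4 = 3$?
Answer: $-1323$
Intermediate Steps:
$H = 7$ ($H = 4 + 3 = 7$)
$j{\left(U \right)} = 49$ ($j{\left(U \right)} = \left(0 + 7\right)^{2} = 7^{2} = 49$)
$\left(\left(\left(3 \cdot 12 + 3\right) - 34\right) - 32\right) j{\left(-7 \right)} = \left(\left(\left(3 \cdot 12 + 3\right) - 34\right) - 32\right) 49 = \left(\left(\left(36 + 3\right) - 34\right) - 32\right) 49 = \left(\left(39 - 34\right) - 32\right) 49 = \left(5 - 32\right) 49 = \left(-27\right) 49 = -1323$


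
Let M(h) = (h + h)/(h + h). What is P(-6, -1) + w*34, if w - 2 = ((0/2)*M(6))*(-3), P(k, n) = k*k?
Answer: 104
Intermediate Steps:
M(h) = 1 (M(h) = (2*h)/((2*h)) = (2*h)*(1/(2*h)) = 1)
P(k, n) = k**2
w = 2 (w = 2 + ((0/2)*1)*(-3) = 2 + ((0*(1/2))*1)*(-3) = 2 + (0*1)*(-3) = 2 + 0*(-3) = 2 + 0 = 2)
P(-6, -1) + w*34 = (-6)**2 + 2*34 = 36 + 68 = 104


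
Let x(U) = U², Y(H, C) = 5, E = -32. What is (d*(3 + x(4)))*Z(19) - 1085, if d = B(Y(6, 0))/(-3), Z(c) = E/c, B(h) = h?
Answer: -3095/3 ≈ -1031.7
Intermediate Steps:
Z(c) = -32/c
d = -5/3 (d = 5/(-3) = 5*(-⅓) = -5/3 ≈ -1.6667)
(d*(3 + x(4)))*Z(19) - 1085 = (-5*(3 + 4²)/3)*(-32/19) - 1085 = (-5*(3 + 16)/3)*(-32*1/19) - 1085 = -5/3*19*(-32/19) - 1085 = -95/3*(-32/19) - 1085 = 160/3 - 1085 = -3095/3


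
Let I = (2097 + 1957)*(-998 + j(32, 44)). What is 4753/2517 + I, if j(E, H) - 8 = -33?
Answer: -10438603361/2517 ≈ -4.1472e+6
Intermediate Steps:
j(E, H) = -25 (j(E, H) = 8 - 33 = -25)
I = -4147242 (I = (2097 + 1957)*(-998 - 25) = 4054*(-1023) = -4147242)
4753/2517 + I = 4753/2517 - 4147242 = -10438603361/2517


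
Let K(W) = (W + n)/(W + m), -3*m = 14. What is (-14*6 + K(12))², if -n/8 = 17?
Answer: 1232100/121 ≈ 10183.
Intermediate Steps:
n = -136 (n = -8*17 = -136)
m = -14/3 (m = -⅓*14 = -14/3 ≈ -4.6667)
K(W) = (-136 + W)/(-14/3 + W) (K(W) = (W - 136)/(W - 14/3) = (-136 + W)/(-14/3 + W))
(-14*6 + K(12))² = (-14*6 + 3*(-136 + 12)/(-14 + 3*12))² = (-84 + 3*(-124)/(-14 + 36))² = (-84 + 3*(-124)/22)² = (-84 + 3*(1/22)*(-124))² = (-84 - 186/11)² = (-1110/11)² = 1232100/121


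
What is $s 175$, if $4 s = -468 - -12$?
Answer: $-19950$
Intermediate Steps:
$s = -114$ ($s = \frac{-468 - -12}{4} = \frac{-468 + 12}{4} = \frac{1}{4} \left(-456\right) = -114$)
$s 175 = \left(-114\right) 175 = -19950$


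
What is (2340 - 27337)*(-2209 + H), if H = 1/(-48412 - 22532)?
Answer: 3917412279109/70944 ≈ 5.5218e+7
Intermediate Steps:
H = -1/70944 (H = 1/(-70944) = -1/70944 ≈ -1.4096e-5)
(2340 - 27337)*(-2209 + H) = (2340 - 27337)*(-2209 - 1/70944) = -24997*(-156715297/70944) = 3917412279109/70944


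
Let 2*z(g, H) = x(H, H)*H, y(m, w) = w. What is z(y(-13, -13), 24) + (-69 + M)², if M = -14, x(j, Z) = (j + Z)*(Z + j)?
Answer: 34537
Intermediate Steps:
x(j, Z) = (Z + j)² (x(j, Z) = (Z + j)*(Z + j) = (Z + j)²)
z(g, H) = 2*H³ (z(g, H) = ((H + H)²*H)/2 = ((2*H)²*H)/2 = ((4*H²)*H)/2 = (4*H³)/2 = 2*H³)
z(y(-13, -13), 24) + (-69 + M)² = 2*24³ + (-69 - 14)² = 2*13824 + (-83)² = 27648 + 6889 = 34537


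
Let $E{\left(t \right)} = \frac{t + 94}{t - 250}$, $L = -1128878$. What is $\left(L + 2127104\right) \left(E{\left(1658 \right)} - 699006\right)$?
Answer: $- \frac{61403295469581}{88} \approx -6.9776 \cdot 10^{11}$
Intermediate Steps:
$E{\left(t \right)} = \frac{94 + t}{-250 + t}$
$\left(L + 2127104\right) \left(E{\left(1658 \right)} - 699006\right) = \left(-1128878 + 2127104\right) \left(\frac{94 + 1658}{-250 + 1658} - 699006\right) = 998226 \left(\frac{1}{1408} \cdot 1752 - 699006\right) = 998226 \left(\frac{219}{176} - 699006\right) = 998226 \left(- \frac{123024837}{176}\right) = - \frac{61403295469581}{88}$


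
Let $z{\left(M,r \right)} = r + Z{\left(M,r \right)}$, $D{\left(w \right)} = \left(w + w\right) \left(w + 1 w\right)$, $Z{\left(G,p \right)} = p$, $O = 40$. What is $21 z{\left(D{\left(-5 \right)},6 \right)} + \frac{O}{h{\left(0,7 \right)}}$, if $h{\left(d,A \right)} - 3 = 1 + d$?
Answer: $262$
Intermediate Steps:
$h{\left(d,A \right)} = 4 + d$ ($h{\left(d,A \right)} = 3 + \left(1 + d\right) = 4 + d$)
$D{\left(w \right)} = 4 w^{2}$ ($D{\left(w \right)} = 2 w \left(w + w\right) = 2 w 2 w = 4 w^{2}$)
$z{\left(M,r \right)} = 2 r$ ($z{\left(M,r \right)} = r + r = 2 r$)
$21 z{\left(D{\left(-5 \right)},6 \right)} + \frac{O}{h{\left(0,7 \right)}} = 21 \cdot 2 \cdot 6 + \frac{40}{4 + 0} = 21 \cdot 12 + \frac{40}{4} = 252 + 40 \cdot \frac{1}{4} = 252 + 10 = 262$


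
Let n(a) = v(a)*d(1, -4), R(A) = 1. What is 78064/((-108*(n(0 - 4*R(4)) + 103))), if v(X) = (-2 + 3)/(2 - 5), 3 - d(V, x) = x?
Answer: -9758/1359 ≈ -7.1803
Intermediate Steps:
d(V, x) = 3 - x
v(X) = -⅓ (v(X) = 1/(-3) = 1*(-⅓) = -⅓)
n(a) = -7/3 (n(a) = -(3 - 1*(-4))/3 = -(3 + 4)/3 = -⅓*7 = -7/3)
78064/((-108*(n(0 - 4*R(4)) + 103))) = 78064/((-108*(-7/3 + 103))) = 78064/((-108*302/3)) = 78064/(-10872) = 78064*(-1/10872) = -9758/1359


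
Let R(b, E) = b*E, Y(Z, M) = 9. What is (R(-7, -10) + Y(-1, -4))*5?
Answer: 395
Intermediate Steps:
R(b, E) = E*b
(R(-7, -10) + Y(-1, -4))*5 = (-10*(-7) + 9)*5 = (70 + 9)*5 = 79*5 = 395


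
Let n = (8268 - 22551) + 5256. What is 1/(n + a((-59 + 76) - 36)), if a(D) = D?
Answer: -1/9046 ≈ -0.00011055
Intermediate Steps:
n = -9027 (n = -14283 + 5256 = -9027)
1/(n + a((-59 + 76) - 36)) = 1/(-9027 + ((-59 + 76) - 36)) = 1/(-9027 + (17 - 36)) = 1/(-9027 - 19) = 1/(-9046) = -1/9046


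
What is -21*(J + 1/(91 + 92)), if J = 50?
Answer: -64057/61 ≈ -1050.1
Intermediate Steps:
-21*(J + 1/(91 + 92)) = -21*(50 + 1/(91 + 92)) = -21*(50 + 1/183) = -21*9151/183 = -64057/61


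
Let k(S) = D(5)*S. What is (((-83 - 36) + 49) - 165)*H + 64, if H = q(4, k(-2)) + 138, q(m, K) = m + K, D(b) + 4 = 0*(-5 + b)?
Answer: -35186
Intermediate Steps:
D(b) = -4 (D(b) = -4 + 0*(-5 + b) = -4 + 0 = -4)
k(S) = -4*S
q(m, K) = K + m
H = 150 (H = (-4*(-2) + 4) + 138 = (8 + 4) + 138 = 12 + 138 = 150)
(((-83 - 36) + 49) - 165)*H + 64 = (((-83 - 36) + 49) - 165)*150 + 64 = ((-119 + 49) - 165)*150 + 64 = (-70 - 165)*150 + 64 = -235*150 + 64 = -35250 + 64 = -35186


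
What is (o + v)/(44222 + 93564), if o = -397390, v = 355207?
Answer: -42183/137786 ≈ -0.30615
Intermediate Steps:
(o + v)/(44222 + 93564) = (-397390 + 355207)/(44222 + 93564) = -42183/137786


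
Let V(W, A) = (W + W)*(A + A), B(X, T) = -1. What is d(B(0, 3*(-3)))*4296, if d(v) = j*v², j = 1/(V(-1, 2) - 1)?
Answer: -1432/3 ≈ -477.33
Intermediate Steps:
V(W, A) = 4*A*W (V(W, A) = (2*W)*(2*A) = 4*A*W)
j = -⅑ (j = 1/(4*2*(-1) - 1) = 1/(-8 - 1) = 1/(-9) = -⅑ ≈ -0.11111)
d(v) = -v²/9
d(B(0, 3*(-3)))*4296 = -⅑*(-1)²*4296 = -⅑*1*4296 = -⅑*4296 = -1432/3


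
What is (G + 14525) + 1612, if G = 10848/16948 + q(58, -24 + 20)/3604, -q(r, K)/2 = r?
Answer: 61605915208/3817537 ≈ 16138.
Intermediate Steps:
q(r, K) = -2*r
G = 2320639/3817537 (G = 10848/16948 - 2*58/3604 = 10848*(1/16948) - 116*1/3604 = 2712/4237 - 29/901 = 2320639/3817537 ≈ 0.60789)
(G + 14525) + 1612 = (2320639/3817537 + 14525) + 1612 = 55452045564/3817537 + 1612 = 61605915208/3817537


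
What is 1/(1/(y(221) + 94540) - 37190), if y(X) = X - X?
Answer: -94540/3515942599 ≈ -2.6889e-5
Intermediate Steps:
y(X) = 0
1/(1/(y(221) + 94540) - 37190) = 1/(1/(0 + 94540) - 37190) = 1/(1/94540 - 37190) = 1/(-3515942599/94540) = -94540/3515942599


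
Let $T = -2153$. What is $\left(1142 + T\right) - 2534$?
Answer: $-3545$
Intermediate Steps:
$\left(1142 + T\right) - 2534 = \left(1142 - 2153\right) - 2534 = -1011 - 2534 = -3545$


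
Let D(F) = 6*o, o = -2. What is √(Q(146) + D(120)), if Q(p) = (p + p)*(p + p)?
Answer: 2*√21313 ≈ 291.98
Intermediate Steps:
D(F) = -12 (D(F) = 6*(-2) = -12)
Q(p) = 4*p² (Q(p) = (2*p)*(2*p) = 4*p²)
√(Q(146) + D(120)) = √(4*146² - 12) = √(4*21316 - 12) = √(85264 - 12) = √85252 = 2*√21313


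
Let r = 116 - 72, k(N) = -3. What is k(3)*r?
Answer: -132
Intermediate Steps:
r = 44
k(3)*r = -3*44 = -132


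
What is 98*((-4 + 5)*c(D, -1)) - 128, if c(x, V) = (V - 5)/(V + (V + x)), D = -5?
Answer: -44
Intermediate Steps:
c(x, V) = (-5 + V)/(x + 2*V)
98*((-4 + 5)*c(D, -1)) - 128 = 98*((-4 + 5)*((-5 - 1)/(-5 + 2*(-1)))) - 128 = 98*(1*(-6/(-5 - 2))) - 128 = 98*(1*(-6/(-7))) - 128 = 98*(1*(-⅐*(-6))) - 128 = 98*(1*(6/7)) - 128 = 98*(6/7) - 128 = 84 - 128 = -44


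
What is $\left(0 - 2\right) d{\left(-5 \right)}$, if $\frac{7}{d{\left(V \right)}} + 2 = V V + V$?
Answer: $- \frac{7}{9} \approx -0.77778$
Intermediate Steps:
$d{\left(V \right)} = \frac{7}{-2 + V + V^{2}}$ ($d{\left(V \right)} = \frac{7}{-2 + \left(V V + V\right)} = \frac{7}{-2 + \left(V^{2} + V\right)} = \frac{7}{-2 + \left(V + V^{2}\right)} = \frac{7}{-2 + V + V^{2}}$)
$\left(0 - 2\right) d{\left(-5 \right)} = \left(0 - 2\right) \frac{7}{-2 - 5 + \left(-5\right)^{2}} = - 2 \frac{7}{-2 - 5 + 25} = - 2 \cdot \frac{7}{18} = - 2 \cdot 7 \cdot \frac{1}{18} = \left(-2\right) \frac{7}{18} = - \frac{7}{9}$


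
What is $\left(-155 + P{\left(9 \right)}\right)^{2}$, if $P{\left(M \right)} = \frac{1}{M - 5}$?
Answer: $\frac{383161}{16} \approx 23948.0$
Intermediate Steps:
$P{\left(M \right)} = \frac{1}{-5 + M}$
$\left(-155 + P{\left(9 \right)}\right)^{2} = \left(-155 + \frac{1}{-5 + 9}\right)^{2} = \left(-155 + \frac{1}{4}\right)^{2} = \left(- \frac{619}{4}\right)^{2} = \frac{383161}{16}$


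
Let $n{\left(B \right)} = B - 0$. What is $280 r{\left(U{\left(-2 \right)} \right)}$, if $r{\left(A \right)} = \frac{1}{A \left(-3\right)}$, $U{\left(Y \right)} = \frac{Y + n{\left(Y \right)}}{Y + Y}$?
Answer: $- \frac{280}{3} \approx -93.333$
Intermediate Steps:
$n{\left(B \right)} = B$ ($n{\left(B \right)} = B + 0 = B$)
$U{\left(Y \right)} = 1$ ($U{\left(Y \right)} = \frac{Y + Y}{Y + Y} = \frac{2 Y}{2 Y} = 2 Y \frac{1}{2 Y} = 1$)
$r{\left(A \right)} = - \frac{1}{3 A}$ ($r{\left(A \right)} = \frac{1}{\left(-3\right) A} = - \frac{1}{3 A}$)
$280 r{\left(U{\left(-2 \right)} \right)} = 280 \left(- \frac{1}{3 \cdot 1}\right) = 280 \left(\left(- \frac{1}{3}\right) 1\right) = 280 \left(- \frac{1}{3}\right) = - \frac{280}{3}$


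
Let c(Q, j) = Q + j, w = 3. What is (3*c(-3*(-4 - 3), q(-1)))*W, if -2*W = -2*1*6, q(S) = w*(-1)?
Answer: 324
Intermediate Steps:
q(S) = -3 (q(S) = 3*(-1) = -3)
W = 6 (W = -(-2*1)*6/2 = -(-1)*6 = -½*(-12) = 6)
(3*c(-3*(-4 - 3), q(-1)))*W = (3*(-3*(-4 - 3) - 3))*6 = (3*(-3*(-7) - 3))*6 = (3*(21 - 3))*6 = (3*18)*6 = 54*6 = 324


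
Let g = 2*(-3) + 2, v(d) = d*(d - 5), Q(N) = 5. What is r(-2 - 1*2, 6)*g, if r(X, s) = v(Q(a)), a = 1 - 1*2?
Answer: 0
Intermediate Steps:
a = -1 (a = 1 - 2 = -1)
v(d) = d*(-5 + d)
r(X, s) = 0 (r(X, s) = 5*(-5 + 5) = 5*0 = 0)
g = -4 (g = -6 + 2 = -4)
r(-2 - 1*2, 6)*g = 0*(-4) = 0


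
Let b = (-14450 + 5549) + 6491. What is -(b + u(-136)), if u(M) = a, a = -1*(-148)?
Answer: 2262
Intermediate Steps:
b = -2410 (b = -8901 + 6491 = -2410)
a = 148
u(M) = 148
-(b + u(-136)) = -(-2410 + 148) = -1*(-2262) = 2262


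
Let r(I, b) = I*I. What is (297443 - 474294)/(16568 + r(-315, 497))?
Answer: -176851/115793 ≈ -1.5273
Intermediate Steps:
r(I, b) = I**2
(297443 - 474294)/(16568 + r(-315, 497)) = (297443 - 474294)/(16568 + (-315)**2) = -176851/(16568 + 99225) = -176851/115793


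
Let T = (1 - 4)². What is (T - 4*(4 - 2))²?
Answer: 1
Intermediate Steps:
T = 9 (T = (-3)² = 9)
(T - 4*(4 - 2))² = (9 - 4*(4 - 2))² = (9 - 4*2)² = (9 - 8)² = 1² = 1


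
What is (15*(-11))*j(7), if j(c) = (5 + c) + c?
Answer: -3135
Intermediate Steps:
j(c) = 5 + 2*c
(15*(-11))*j(7) = (15*(-11))*(5 + 2*7) = -165*(5 + 14) = -165*19 = -3135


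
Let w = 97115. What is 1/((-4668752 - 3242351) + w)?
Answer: -1/7813988 ≈ -1.2798e-7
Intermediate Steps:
1/((-4668752 - 3242351) + w) = 1/((-4668752 - 3242351) + 97115) = 1/(-7911103 + 97115) = 1/(-7813988) = -1/7813988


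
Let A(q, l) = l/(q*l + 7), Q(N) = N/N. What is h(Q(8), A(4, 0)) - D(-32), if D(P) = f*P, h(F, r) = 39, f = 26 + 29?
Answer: 1799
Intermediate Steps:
Q(N) = 1
f = 55
A(q, l) = l/(7 + l*q) (A(q, l) = l/(l*q + 7) = l/(7 + l*q))
D(P) = 55*P
h(Q(8), A(4, 0)) - D(-32) = 39 - 55*(-32) = 39 - 1*(-1760) = 39 + 1760 = 1799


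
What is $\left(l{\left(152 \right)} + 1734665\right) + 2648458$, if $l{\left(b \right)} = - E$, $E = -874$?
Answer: $4383997$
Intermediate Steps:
$l{\left(b \right)} = 874$ ($l{\left(b \right)} = \left(-1\right) \left(-874\right) = 874$)
$\left(l{\left(152 \right)} + 1734665\right) + 2648458 = \left(874 + 1734665\right) + 2648458 = 1735539 + 2648458 = 4383997$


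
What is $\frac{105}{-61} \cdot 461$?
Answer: $- \frac{48405}{61} \approx -793.52$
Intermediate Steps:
$\frac{105}{-61} \cdot 461 = 105 \left(- \frac{1}{61}\right) 461 = \left(- \frac{105}{61}\right) 461 = - \frac{48405}{61}$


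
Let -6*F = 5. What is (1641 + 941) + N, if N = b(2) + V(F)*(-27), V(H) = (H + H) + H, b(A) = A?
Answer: 5303/2 ≈ 2651.5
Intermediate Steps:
F = -5/6 (F = -1/6*5 = -5/6 ≈ -0.83333)
V(H) = 3*H (V(H) = 2*H + H = 3*H)
N = 139/2 (N = 2 + (3*(-5/6))*(-27) = 2 - 5/2*(-27) = 2 + 135/2 = 139/2 ≈ 69.500)
(1641 + 941) + N = (1641 + 941) + 139/2 = 2582 + 139/2 = 5303/2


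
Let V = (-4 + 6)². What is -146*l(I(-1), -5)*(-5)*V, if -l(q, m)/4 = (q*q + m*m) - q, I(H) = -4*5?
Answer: -5197600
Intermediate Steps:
I(H) = -20
V = 4 (V = 2² = 4)
l(q, m) = -4*m² - 4*q² + 4*q (l(q, m) = -4*((q*q + m*m) - q) = -4*((q² + m²) - q) = -4*((m² + q²) - q) = -4*(m² + q² - q) = -4*m² - 4*q² + 4*q)
-146*l(I(-1), -5)*(-5)*V = -146*(-4*(-5)² - 4*(-20)² + 4*(-20))*(-5)*4 = -146*(-4*25 - 4*400 - 80)*(-5)*4 = -146*(-100 - 1600 - 80)*(-5)*4 = -146*(-1780*(-5))*4 = -1299400*4 = -146*35600 = -5197600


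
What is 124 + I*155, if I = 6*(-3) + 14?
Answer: -496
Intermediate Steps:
I = -4 (I = -18 + 14 = -4)
124 + I*155 = 124 - 4*155 = 124 - 620 = -496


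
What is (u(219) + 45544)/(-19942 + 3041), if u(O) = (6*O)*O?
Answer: -333310/16901 ≈ -19.721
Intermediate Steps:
u(O) = 6*O²
(u(219) + 45544)/(-19942 + 3041) = (6*219² + 45544)/(-19942 + 3041) = (6*47961 + 45544)/(-16901) = (287766 + 45544)*(-1/16901) = 333310*(-1/16901) = -333310/16901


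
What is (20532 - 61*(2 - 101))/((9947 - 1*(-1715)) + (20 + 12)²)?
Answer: 26571/12686 ≈ 2.0945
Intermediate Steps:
(20532 - 61*(2 - 101))/((9947 - 1*(-1715)) + (20 + 12)²) = (20532 - 61*(-99))/((9947 + 1715) + 32²) = (20532 + 6039)/(11662 + 1024) = 26571/12686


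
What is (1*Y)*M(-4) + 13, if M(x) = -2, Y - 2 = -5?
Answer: 19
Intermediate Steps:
Y = -3 (Y = 2 - 5 = -3)
(1*Y)*M(-4) + 13 = (1*(-3))*(-2) + 13 = -3*(-2) + 13 = 6 + 13 = 19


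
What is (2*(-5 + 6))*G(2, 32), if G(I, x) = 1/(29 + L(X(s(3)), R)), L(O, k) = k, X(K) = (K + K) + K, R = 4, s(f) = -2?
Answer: 2/33 ≈ 0.060606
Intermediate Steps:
X(K) = 3*K (X(K) = 2*K + K = 3*K)
G(I, x) = 1/33 (G(I, x) = 1/(29 + 4) = 1/33)
(2*(-5 + 6))*G(2, 32) = (2*(-5 + 6))*(1/33) = (2*1)*(1/33) = 2*(1/33) = 2/33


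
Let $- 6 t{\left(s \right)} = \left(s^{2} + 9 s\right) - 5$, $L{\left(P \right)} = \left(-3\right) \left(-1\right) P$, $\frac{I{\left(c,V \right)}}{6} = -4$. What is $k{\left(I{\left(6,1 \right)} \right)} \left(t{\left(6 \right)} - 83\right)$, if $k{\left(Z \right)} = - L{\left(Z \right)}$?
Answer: $-6996$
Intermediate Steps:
$I{\left(c,V \right)} = -24$ ($I{\left(c,V \right)} = 6 \left(-4\right) = -24$)
$L{\left(P \right)} = 3 P$
$t{\left(s \right)} = \frac{5}{6} - \frac{3 s}{2} - \frac{s^{2}}{6}$ ($t{\left(s \right)} = - \frac{\left(s^{2} + 9 s\right) - 5}{6} = - \frac{-5 + s^{2} + 9 s}{6} = \frac{5}{6} - \frac{3 s}{2} - \frac{s^{2}}{6}$)
$k{\left(Z \right)} = - 3 Z$
$k{\left(I{\left(6,1 \right)} \right)} \left(t{\left(6 \right)} - 83\right) = \left(-3\right) \left(-24\right) \left(\left(\frac{5}{6} - 9 - \frac{6^{2}}{6}\right) - 83\right) = 72 \left(\left(\frac{5}{6} - 9 - 6\right) - 83\right) = 72 \left(- \frac{85}{6} - 83\right) = 72 \left(- \frac{583}{6}\right) = -6996$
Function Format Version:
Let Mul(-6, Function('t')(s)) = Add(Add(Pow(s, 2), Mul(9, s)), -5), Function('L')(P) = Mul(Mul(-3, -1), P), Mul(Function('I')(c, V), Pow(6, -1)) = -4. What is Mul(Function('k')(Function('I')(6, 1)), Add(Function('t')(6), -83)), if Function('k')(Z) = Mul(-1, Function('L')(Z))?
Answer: -6996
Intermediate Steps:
Function('I')(c, V) = -24 (Function('I')(c, V) = Mul(6, -4) = -24)
Function('L')(P) = Mul(3, P)
Function('t')(s) = Add(Rational(5, 6), Mul(Rational(-3, 2), s), Mul(Rational(-1, 6), Pow(s, 2))) (Function('t')(s) = Mul(Rational(-1, 6), Add(Add(Pow(s, 2), Mul(9, s)), -5)) = Mul(Rational(-1, 6), Add(-5, Pow(s, 2), Mul(9, s))) = Add(Rational(5, 6), Mul(Rational(-3, 2), s), Mul(Rational(-1, 6), Pow(s, 2))))
Function('k')(Z) = Mul(-3, Z) (Function('k')(Z) = Mul(-1, Mul(3, Z)) = Mul(-3, Z))
Mul(Function('k')(Function('I')(6, 1)), Add(Function('t')(6), -83)) = Mul(Mul(-3, -24), Add(Add(Rational(5, 6), Mul(Rational(-3, 2), 6), Mul(Rational(-1, 6), Pow(6, 2))), -83)) = Mul(72, Add(Add(Rational(5, 6), -9, Mul(Rational(-1, 6), 36)), -83)) = Mul(72, Add(Add(Rational(5, 6), -9, -6), -83)) = Mul(72, Add(Rational(-85, 6), -83)) = Mul(72, Rational(-583, 6)) = -6996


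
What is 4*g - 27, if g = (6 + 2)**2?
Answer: 229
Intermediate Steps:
g = 64 (g = 8**2 = 64)
4*g - 27 = 4*64 - 27 = 256 - 27 = 229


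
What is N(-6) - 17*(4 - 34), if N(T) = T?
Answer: 504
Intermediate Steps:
N(-6) - 17*(4 - 34) = -6 - 17*(4 - 34) = -6 - 17*(-30) = -6 + 510 = 504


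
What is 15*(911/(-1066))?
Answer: -13665/1066 ≈ -12.819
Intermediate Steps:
15*(911/(-1066)) = 15*(911*(-1/1066)) = 15*(-911/1066) = -13665/1066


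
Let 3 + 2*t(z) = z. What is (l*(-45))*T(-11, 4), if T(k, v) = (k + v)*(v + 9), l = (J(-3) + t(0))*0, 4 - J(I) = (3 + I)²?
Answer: 0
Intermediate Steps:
J(I) = 4 - (3 + I)²
t(z) = -3/2 + z/2
l = 0 (l = ((4 - (3 - 3)²) + (-3/2 + (½)*0))*0 = ((4 - 1*0²) + (-3/2 + 0))*0 = ((4 - 1*0) - 3/2)*0 = ((4 + 0) - 3/2)*0 = (4 - 3/2)*0 = (5/2)*0 = 0)
T(k, v) = (9 + v)*(k + v) (T(k, v) = (k + v)*(9 + v) = (9 + v)*(k + v))
(l*(-45))*T(-11, 4) = (0*(-45))*(4² + 9*(-11) + 9*4 - 11*4) = 0*(16 - 99 + 36 - 44) = 0*(-91) = 0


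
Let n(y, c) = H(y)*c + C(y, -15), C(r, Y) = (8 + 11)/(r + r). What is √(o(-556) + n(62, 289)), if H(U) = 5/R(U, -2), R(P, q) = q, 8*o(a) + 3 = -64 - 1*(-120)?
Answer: I*√11004938/124 ≈ 26.753*I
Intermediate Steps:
o(a) = 53/8 (o(a) = -3/8 + (-64 - 1*(-120))/8 = -3/8 + (-64 + 120)/8 = -3/8 + (⅛)*56 = -3/8 + 7 = 53/8)
H(U) = -5/2 (H(U) = 5/(-2) = 5*(-½) = -5/2)
C(r, Y) = 19/(2*r) (C(r, Y) = 19/((2*r)) = 19*(1/(2*r)) = 19/(2*r))
n(y, c) = -5*c/2 + 19/(2*y)
√(o(-556) + n(62, 289)) = √(53/8 + (½)*(19 - 5*289*62)/62) = √(53/8 + (½)*(1/62)*(19 - 89590)) = √(53/8 + (½)*(1/62)*(-89571)) = √(53/8 - 89571/124) = √(-177499/248) = I*√11004938/124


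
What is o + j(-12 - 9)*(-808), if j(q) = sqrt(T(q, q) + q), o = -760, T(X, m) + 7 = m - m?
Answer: -760 - 1616*I*sqrt(7) ≈ -760.0 - 4275.5*I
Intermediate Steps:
T(X, m) = -7 (T(X, m) = -7 + (m - m) = -7 + 0 = -7)
j(q) = sqrt(-7 + q)
o + j(-12 - 9)*(-808) = -760 + sqrt(-7 + (-12 - 9))*(-808) = -760 + sqrt(-7 - 21)*(-808) = -760 + sqrt(-28)*(-808) = -760 + (2*I*sqrt(7))*(-808) = -760 - 1616*I*sqrt(7)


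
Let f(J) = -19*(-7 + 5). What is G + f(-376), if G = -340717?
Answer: -340679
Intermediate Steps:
f(J) = 38 (f(J) = -19*(-2) = 38)
G + f(-376) = -340717 + 38 = -340679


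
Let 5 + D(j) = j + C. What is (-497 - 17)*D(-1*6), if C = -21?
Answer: 16448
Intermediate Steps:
D(j) = -26 + j (D(j) = -5 + (j - 21) = -5 + (-21 + j) = -26 + j)
(-497 - 17)*D(-1*6) = (-497 - 17)*(-26 - 1*6) = -514*(-26 - 6) = -514*(-32) = 16448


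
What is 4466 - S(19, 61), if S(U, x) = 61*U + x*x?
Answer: -414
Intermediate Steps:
S(U, x) = x**2 + 61*U (S(U, x) = 61*U + x**2 = x**2 + 61*U)
4466 - S(19, 61) = 4466 - (61**2 + 61*19) = 4466 - (3721 + 1159) = 4466 - 1*4880 = 4466 - 4880 = -414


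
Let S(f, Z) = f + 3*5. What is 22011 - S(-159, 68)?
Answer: 22155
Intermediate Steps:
S(f, Z) = 15 + f (S(f, Z) = f + 15 = 15 + f)
22011 - S(-159, 68) = 22011 - (15 - 159) = 22011 - 1*(-144) = 22011 + 144 = 22155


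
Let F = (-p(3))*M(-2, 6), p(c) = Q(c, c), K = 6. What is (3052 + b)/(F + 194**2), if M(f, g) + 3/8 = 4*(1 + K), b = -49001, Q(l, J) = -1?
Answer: -367592/301309 ≈ -1.2200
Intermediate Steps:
p(c) = -1
M(f, g) = 221/8 (M(f, g) = -3/8 + 4*(1 + 6) = -3/8 + 4*7 = -3/8 + 28 = 221/8)
F = 221/8 (F = -1*(-1)*(221/8) = 1*(221/8) = 221/8 ≈ 27.625)
(3052 + b)/(F + 194**2) = (3052 - 49001)/(221/8 + 194**2) = -45949/(221/8 + 37636) = -45949/301309/8 = -45949*8/301309 = -367592/301309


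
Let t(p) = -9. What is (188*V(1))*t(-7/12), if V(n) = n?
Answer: -1692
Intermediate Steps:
(188*V(1))*t(-7/12) = (188*1)*(-9) = 188*(-9) = -1692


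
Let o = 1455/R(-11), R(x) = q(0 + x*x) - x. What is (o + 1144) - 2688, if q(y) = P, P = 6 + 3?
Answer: -5885/4 ≈ -1471.3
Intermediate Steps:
P = 9
q(y) = 9
R(x) = 9 - x
o = 291/4 (o = 1455/(9 - 1*(-11)) = 1455/(9 + 11) = 1455/20 = 1455*(1/20) = 291/4 ≈ 72.750)
(o + 1144) - 2688 = (291/4 + 1144) - 2688 = 4867/4 - 2688 = -5885/4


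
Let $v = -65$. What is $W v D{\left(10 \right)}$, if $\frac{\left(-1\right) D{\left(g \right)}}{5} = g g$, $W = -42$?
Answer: $-1365000$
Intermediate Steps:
$D{\left(g \right)} = - 5 g^{2}$ ($D{\left(g \right)} = - 5 g g = - 5 g^{2}$)
$W v D{\left(10 \right)} = \left(-42\right) \left(-65\right) \left(- 5 \cdot 10^{2}\right) = 2730 \left(\left(-5\right) 100\right) = 2730 \left(-500\right) = -1365000$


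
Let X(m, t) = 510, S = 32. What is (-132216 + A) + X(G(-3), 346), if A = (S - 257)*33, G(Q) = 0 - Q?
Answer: -139131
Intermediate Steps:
G(Q) = -Q
A = -7425 (A = (32 - 257)*33 = -225*33 = -7425)
(-132216 + A) + X(G(-3), 346) = (-132216 - 7425) + 510 = -139641 + 510 = -139131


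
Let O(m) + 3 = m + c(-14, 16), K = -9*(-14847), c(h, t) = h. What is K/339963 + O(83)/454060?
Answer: 10115882823/25727266630 ≈ 0.39320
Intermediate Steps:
K = 133623
O(m) = -17 + m (O(m) = -3 + (m - 14) = -3 + (-14 + m) = -17 + m)
K/339963 + O(83)/454060 = 133623/339963 + (-17 + 83)/454060 = 133623*(1/339963) + 66*(1/454060) = 44541/113321 + 33/227030 = 10115882823/25727266630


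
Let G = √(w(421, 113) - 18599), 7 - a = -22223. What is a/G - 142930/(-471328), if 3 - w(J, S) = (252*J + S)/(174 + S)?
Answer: 71465/235664 - 7410*I*√1562214759/1814419 ≈ 0.30325 - 161.42*I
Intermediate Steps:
a = 22230 (a = 7 - 1*(-22223) = 7 + 22223 = 22230)
w(J, S) = 3 - (S + 252*J)/(174 + S) (w(J, S) = 3 - (252*J + S)/(174 + S) = 3 - (S + 252*J)/(174 + S))
G = I*√1562214759/287 (G = √(2*(261 + 113 - 126*421)/(174 + 113) - 18599) = √(2*(261 + 113 - 53046)/287 - 18599) = √(2*(1/287)*(-52672) - 18599) = √(-105344/287 - 18599) = √(-5443257/287) = I*√1562214759/287 ≈ 137.72*I)
a/G - 142930/(-471328) = 22230/((I*√1562214759/287)) - 142930/(-471328) = 22230*(-I*√1562214759/5443257) - 142930*(-1/471328) = -7410*I*√1562214759/1814419 + 71465/235664 = 71465/235664 - 7410*I*√1562214759/1814419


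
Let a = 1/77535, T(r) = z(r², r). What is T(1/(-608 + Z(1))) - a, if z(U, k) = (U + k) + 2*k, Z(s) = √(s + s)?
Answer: -26193503741507/5297578651854270 - 553885*√2/68324997122 ≈ -0.0049559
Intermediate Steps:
Z(s) = √2*√s (Z(s) = √(2*s) = √2*√s)
z(U, k) = U + 3*k
T(r) = r² + 3*r
a = 1/77535 ≈ 1.2897e-5
T(1/(-608 + Z(1))) - a = (3 + 1/(-608 + √2*√1))/(-608 + √2*√1) - 1*1/77535 = (3 + 1/(-608 + √2*1))/(-608 + √2*1) - 1/77535 = (3 + 1/(-608 + √2))/(-608 + √2) - 1/77535 = -1/77535 + (3 + 1/(-608 + √2))/(-608 + √2)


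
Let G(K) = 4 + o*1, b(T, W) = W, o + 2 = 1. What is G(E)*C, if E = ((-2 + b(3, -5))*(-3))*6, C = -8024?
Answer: -24072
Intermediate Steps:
o = -1 (o = -2 + 1 = -1)
E = 126 (E = ((-2 - 5)*(-3))*6 = -7*(-3)*6 = 21*6 = 126)
G(K) = 3 (G(K) = 4 - 1*1 = 4 - 1 = 3)
G(E)*C = 3*(-8024) = -24072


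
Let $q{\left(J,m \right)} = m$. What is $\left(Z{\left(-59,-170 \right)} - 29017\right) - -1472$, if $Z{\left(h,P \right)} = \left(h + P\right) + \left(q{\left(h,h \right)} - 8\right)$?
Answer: $-27841$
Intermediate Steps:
$Z{\left(h,P \right)} = -8 + P + 2 h$ ($Z{\left(h,P \right)} = \left(h + P\right) + \left(h - 8\right) = \left(P + h\right) + \left(-8 + h\right) = -8 + P + 2 h$)
$\left(Z{\left(-59,-170 \right)} - 29017\right) - -1472 = \left(\left(-8 - 170 + 2 \left(-59\right)\right) - 29017\right) - -1472 = \left(\left(-8 - 170 - 118\right) - 29017\right) + 1472 = \left(-296 - 29017\right) + 1472 = -29313 + 1472 = -27841$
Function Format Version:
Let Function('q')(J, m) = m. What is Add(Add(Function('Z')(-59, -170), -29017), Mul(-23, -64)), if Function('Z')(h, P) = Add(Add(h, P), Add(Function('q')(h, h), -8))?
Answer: -27841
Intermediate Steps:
Function('Z')(h, P) = Add(-8, P, Mul(2, h)) (Function('Z')(h, P) = Add(Add(h, P), Add(h, -8)) = Add(Add(P, h), Add(-8, h)) = Add(-8, P, Mul(2, h)))
Add(Add(Function('Z')(-59, -170), -29017), Mul(-23, -64)) = Add(Add(Add(-8, -170, Mul(2, -59)), -29017), Mul(-23, -64)) = Add(Add(Add(-8, -170, -118), -29017), 1472) = Add(Add(-296, -29017), 1472) = Add(-29313, 1472) = -27841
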